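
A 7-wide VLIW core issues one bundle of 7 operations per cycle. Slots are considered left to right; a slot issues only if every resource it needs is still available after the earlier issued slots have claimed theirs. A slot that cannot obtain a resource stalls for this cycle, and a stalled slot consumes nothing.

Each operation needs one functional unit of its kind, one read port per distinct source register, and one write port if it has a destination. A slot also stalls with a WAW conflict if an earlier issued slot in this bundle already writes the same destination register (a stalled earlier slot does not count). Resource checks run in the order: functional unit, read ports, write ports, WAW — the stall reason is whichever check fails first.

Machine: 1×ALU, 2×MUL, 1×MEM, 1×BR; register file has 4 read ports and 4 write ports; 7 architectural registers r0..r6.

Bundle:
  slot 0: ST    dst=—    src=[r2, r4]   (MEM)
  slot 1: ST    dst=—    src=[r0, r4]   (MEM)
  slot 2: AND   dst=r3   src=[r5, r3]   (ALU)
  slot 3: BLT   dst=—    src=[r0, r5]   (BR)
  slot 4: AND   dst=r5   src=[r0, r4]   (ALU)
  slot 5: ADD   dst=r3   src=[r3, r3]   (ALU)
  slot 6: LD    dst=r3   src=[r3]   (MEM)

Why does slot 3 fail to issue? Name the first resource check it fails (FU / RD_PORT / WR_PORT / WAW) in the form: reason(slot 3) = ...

#0 MEM src=r2,r4 dispatched  <A:1 Mu:2 Ld:0 B:1 rd:2 wr:4>
#1 MEM src=r0,r4 held:FU  <A:1 Mu:2 Ld:0 B:1 rd:2 wr:4>
#2 ALU src=r5,r3 dispatched  <A:0 Mu:2 Ld:0 B:1 rd:0 wr:3>
#3 BR src=r0,r5 held:RD_PORT  <A:0 Mu:2 Ld:0 B:1 rd:0 wr:3>
#4 ALU src=r0,r4 held:FU  <A:0 Mu:2 Ld:0 B:1 rd:0 wr:3>
#5 ALU src=r3,r3 held:FU  <A:0 Mu:2 Ld:0 B:1 rd:0 wr:3>
#6 MEM src=r3 held:FU  <A:0 Mu:2 Ld:0 B:1 rd:0 wr:3>

reason(slot 3) = RD_PORT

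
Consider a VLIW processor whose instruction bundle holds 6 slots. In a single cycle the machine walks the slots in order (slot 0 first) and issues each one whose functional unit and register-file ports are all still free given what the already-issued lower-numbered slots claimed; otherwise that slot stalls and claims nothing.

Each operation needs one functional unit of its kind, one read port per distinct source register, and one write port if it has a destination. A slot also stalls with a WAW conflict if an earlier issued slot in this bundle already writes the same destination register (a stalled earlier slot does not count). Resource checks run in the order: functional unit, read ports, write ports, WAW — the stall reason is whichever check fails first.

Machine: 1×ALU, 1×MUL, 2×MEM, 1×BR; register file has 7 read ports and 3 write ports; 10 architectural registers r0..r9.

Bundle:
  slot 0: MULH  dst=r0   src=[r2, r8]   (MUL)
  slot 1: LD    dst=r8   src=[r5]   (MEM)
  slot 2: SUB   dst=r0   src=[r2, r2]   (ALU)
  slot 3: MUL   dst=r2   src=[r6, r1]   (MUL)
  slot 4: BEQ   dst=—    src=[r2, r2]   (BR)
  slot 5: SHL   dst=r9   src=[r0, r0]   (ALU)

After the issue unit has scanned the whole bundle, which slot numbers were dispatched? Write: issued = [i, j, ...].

(0) want 1×MUL +2rd +1wr — yes → AL1|MU0|ME2|BR1|rd5|wr2
(1) want 1×MEM +1rd +1wr — yes → AL1|MU0|ME1|BR1|rd4|wr1
(2) want 1×ALU +1rd +1wr — WAW → AL1|MU0|ME1|BR1|rd4|wr1
(3) want 1×MUL +2rd +1wr — FU → AL1|MU0|ME1|BR1|rd4|wr1
(4) want 1×BR +1rd +0wr — yes → AL1|MU0|ME1|BR0|rd3|wr1
(5) want 1×ALU +1rd +1wr — yes → AL0|MU0|ME1|BR0|rd2|wr0

issued = [0, 1, 4, 5]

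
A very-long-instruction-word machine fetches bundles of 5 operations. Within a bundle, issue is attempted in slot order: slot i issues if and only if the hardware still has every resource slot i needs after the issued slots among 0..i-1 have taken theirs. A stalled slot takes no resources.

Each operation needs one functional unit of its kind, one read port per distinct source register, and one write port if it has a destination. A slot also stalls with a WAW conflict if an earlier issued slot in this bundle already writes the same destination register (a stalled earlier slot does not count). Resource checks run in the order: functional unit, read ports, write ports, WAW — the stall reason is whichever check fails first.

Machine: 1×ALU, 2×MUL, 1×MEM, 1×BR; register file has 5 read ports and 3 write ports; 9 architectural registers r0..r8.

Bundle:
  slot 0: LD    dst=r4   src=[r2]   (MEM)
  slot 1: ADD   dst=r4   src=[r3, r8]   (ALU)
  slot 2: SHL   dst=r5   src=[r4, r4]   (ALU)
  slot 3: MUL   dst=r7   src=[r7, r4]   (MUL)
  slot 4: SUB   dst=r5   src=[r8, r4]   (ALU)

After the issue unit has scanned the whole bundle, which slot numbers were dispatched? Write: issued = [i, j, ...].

slot 0 (MEM): ISSUE — free A1,Mu2,Ld0,B1 rp4 wp2
slot 1 (ALU): stall WAW — free A1,Mu2,Ld0,B1 rp4 wp2
slot 2 (ALU): ISSUE — free A0,Mu2,Ld0,B1 rp3 wp1
slot 3 (MUL): ISSUE — free A0,Mu1,Ld0,B1 rp1 wp0
slot 4 (ALU): stall FU — free A0,Mu1,Ld0,B1 rp1 wp0

issued = [0, 2, 3]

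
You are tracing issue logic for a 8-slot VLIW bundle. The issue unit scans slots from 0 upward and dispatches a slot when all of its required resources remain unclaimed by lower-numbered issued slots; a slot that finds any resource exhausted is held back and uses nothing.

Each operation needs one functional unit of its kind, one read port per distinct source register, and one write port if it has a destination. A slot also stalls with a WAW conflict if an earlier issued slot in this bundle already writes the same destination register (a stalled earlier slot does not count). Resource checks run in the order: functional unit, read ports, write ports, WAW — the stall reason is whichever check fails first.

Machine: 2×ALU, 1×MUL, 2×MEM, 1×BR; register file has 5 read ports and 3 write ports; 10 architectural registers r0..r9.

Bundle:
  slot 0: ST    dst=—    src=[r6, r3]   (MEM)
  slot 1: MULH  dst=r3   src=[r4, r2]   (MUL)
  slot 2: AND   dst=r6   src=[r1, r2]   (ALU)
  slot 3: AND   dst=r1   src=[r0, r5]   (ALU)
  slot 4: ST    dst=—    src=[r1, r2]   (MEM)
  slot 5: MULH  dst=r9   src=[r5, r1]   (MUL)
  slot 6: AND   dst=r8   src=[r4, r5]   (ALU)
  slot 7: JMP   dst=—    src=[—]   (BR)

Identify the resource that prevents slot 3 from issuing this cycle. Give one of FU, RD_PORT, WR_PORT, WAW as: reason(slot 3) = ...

reason(slot 3) = RD_PORT

[0] MEM needs rd=2 wr=0: ok; after: ALU=2 MUL=1 MEM=1 BR=1, R=3, W=3
[1] MUL needs rd=2 wr=1: ok; after: ALU=2 MUL=0 MEM=1 BR=1, R=1, W=2
[2] ALU needs rd=2 wr=1: RD_PORT; after: ALU=2 MUL=0 MEM=1 BR=1, R=1, W=2
[3] ALU needs rd=2 wr=1: RD_PORT; after: ALU=2 MUL=0 MEM=1 BR=1, R=1, W=2
[4] MEM needs rd=2 wr=0: RD_PORT; after: ALU=2 MUL=0 MEM=1 BR=1, R=1, W=2
[5] MUL needs rd=2 wr=1: FU; after: ALU=2 MUL=0 MEM=1 BR=1, R=1, W=2
[6] ALU needs rd=2 wr=1: RD_PORT; after: ALU=2 MUL=0 MEM=1 BR=1, R=1, W=2
[7] BR needs rd=0 wr=0: ok; after: ALU=2 MUL=0 MEM=1 BR=0, R=1, W=2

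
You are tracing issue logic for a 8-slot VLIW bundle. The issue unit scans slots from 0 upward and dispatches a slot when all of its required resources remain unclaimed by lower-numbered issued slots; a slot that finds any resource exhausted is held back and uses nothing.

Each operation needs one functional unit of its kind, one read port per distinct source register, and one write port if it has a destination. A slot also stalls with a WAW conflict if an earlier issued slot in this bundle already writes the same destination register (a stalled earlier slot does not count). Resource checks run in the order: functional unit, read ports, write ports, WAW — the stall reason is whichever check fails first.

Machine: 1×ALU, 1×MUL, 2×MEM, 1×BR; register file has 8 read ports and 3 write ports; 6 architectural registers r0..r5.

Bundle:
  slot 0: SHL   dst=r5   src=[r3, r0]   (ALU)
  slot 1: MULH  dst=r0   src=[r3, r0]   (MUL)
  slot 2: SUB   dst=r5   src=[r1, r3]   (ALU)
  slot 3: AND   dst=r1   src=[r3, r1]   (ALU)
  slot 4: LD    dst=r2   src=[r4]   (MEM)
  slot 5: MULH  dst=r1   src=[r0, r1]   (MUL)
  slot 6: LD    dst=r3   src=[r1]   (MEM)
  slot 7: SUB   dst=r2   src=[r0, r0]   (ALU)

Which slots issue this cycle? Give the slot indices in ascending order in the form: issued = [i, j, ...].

  0. ALU→r5 ⇒ go  {0A/1Mu/2Ld/1B | 6r 2w}
  1. MUL→r0 ⇒ go  {0A/0Mu/2Ld/1B | 4r 1w}
  2. ALU→r5 ⇒ no(FU)  {0A/0Mu/2Ld/1B | 4r 1w}
  3. ALU→r1 ⇒ no(FU)  {0A/0Mu/2Ld/1B | 4r 1w}
  4. MEM→r2 ⇒ go  {0A/0Mu/1Ld/1B | 3r 0w}
  5. MUL→r1 ⇒ no(FU)  {0A/0Mu/1Ld/1B | 3r 0w}
  6. MEM→r3 ⇒ no(WR_PORT)  {0A/0Mu/1Ld/1B | 3r 0w}
  7. ALU→r2 ⇒ no(FU)  {0A/0Mu/1Ld/1B | 3r 0w}

issued = [0, 1, 4]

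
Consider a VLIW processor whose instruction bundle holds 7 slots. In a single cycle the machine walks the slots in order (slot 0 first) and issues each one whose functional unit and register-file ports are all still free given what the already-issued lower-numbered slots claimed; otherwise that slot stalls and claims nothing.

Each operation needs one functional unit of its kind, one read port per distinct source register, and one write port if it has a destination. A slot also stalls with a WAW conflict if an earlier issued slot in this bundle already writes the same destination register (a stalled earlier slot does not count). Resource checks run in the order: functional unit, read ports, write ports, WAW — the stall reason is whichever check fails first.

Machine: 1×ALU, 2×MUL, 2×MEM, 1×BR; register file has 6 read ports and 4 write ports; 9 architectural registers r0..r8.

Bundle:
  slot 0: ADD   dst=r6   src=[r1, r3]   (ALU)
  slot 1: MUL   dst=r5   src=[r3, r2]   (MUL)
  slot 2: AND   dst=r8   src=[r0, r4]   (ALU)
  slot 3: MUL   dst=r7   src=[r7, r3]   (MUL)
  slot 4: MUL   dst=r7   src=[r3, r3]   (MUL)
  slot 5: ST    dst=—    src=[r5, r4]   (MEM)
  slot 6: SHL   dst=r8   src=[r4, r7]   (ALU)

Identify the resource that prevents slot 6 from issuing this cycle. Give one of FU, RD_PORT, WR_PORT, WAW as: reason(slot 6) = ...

reason(slot 6) = FU

[0] ALU needs rd=2 wr=1: ok; after: ALU=0 MUL=2 MEM=2 BR=1, R=4, W=3
[1] MUL needs rd=2 wr=1: ok; after: ALU=0 MUL=1 MEM=2 BR=1, R=2, W=2
[2] ALU needs rd=2 wr=1: FU; after: ALU=0 MUL=1 MEM=2 BR=1, R=2, W=2
[3] MUL needs rd=2 wr=1: ok; after: ALU=0 MUL=0 MEM=2 BR=1, R=0, W=1
[4] MUL needs rd=1 wr=1: FU; after: ALU=0 MUL=0 MEM=2 BR=1, R=0, W=1
[5] MEM needs rd=2 wr=0: RD_PORT; after: ALU=0 MUL=0 MEM=2 BR=1, R=0, W=1
[6] ALU needs rd=2 wr=1: FU; after: ALU=0 MUL=0 MEM=2 BR=1, R=0, W=1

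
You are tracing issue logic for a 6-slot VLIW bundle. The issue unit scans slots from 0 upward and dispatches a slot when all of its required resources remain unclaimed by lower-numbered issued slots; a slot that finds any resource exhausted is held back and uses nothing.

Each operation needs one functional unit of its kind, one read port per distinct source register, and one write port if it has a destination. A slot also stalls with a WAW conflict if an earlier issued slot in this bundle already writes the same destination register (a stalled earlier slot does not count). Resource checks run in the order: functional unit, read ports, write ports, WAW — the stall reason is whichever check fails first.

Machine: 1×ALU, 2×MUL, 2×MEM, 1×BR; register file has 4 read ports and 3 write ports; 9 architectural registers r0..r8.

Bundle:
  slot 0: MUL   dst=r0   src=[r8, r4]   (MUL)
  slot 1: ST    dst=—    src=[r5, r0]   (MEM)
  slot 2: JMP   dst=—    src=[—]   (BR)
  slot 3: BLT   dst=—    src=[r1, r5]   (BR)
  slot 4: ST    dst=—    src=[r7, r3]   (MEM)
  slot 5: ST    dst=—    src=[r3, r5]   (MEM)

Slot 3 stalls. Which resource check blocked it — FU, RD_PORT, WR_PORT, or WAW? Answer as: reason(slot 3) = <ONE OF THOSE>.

[0] MUL needs rd=2 wr=1: ok; after: ALU=1 MUL=1 MEM=2 BR=1, R=2, W=2
[1] MEM needs rd=2 wr=0: ok; after: ALU=1 MUL=1 MEM=1 BR=1, R=0, W=2
[2] BR needs rd=0 wr=0: ok; after: ALU=1 MUL=1 MEM=1 BR=0, R=0, W=2
[3] BR needs rd=2 wr=0: FU; after: ALU=1 MUL=1 MEM=1 BR=0, R=0, W=2
[4] MEM needs rd=2 wr=0: RD_PORT; after: ALU=1 MUL=1 MEM=1 BR=0, R=0, W=2
[5] MEM needs rd=2 wr=0: RD_PORT; after: ALU=1 MUL=1 MEM=1 BR=0, R=0, W=2

reason(slot 3) = FU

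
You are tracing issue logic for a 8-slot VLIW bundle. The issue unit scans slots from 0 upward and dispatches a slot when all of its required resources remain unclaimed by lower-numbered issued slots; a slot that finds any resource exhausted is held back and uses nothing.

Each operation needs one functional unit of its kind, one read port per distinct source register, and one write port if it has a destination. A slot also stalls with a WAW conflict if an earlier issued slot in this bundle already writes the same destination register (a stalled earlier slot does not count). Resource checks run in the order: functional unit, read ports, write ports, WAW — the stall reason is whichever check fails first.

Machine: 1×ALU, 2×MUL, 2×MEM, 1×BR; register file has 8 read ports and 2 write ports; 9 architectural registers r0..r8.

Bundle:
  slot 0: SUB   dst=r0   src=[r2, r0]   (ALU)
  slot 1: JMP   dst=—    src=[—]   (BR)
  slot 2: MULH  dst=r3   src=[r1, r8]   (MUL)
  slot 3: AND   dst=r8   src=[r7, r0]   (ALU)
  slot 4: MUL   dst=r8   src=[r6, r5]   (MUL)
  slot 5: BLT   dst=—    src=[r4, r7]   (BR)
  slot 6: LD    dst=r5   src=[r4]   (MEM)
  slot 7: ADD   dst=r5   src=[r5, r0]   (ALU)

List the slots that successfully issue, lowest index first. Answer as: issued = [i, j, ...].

slot 0 (ALU): ISSUE — free A0,Mu2,Ld2,B1 rp6 wp1
slot 1 (BR): ISSUE — free A0,Mu2,Ld2,B0 rp6 wp1
slot 2 (MUL): ISSUE — free A0,Mu1,Ld2,B0 rp4 wp0
slot 3 (ALU): stall FU — free A0,Mu1,Ld2,B0 rp4 wp0
slot 4 (MUL): stall WR_PORT — free A0,Mu1,Ld2,B0 rp4 wp0
slot 5 (BR): stall FU — free A0,Mu1,Ld2,B0 rp4 wp0
slot 6 (MEM): stall WR_PORT — free A0,Mu1,Ld2,B0 rp4 wp0
slot 7 (ALU): stall FU — free A0,Mu1,Ld2,B0 rp4 wp0

issued = [0, 1, 2]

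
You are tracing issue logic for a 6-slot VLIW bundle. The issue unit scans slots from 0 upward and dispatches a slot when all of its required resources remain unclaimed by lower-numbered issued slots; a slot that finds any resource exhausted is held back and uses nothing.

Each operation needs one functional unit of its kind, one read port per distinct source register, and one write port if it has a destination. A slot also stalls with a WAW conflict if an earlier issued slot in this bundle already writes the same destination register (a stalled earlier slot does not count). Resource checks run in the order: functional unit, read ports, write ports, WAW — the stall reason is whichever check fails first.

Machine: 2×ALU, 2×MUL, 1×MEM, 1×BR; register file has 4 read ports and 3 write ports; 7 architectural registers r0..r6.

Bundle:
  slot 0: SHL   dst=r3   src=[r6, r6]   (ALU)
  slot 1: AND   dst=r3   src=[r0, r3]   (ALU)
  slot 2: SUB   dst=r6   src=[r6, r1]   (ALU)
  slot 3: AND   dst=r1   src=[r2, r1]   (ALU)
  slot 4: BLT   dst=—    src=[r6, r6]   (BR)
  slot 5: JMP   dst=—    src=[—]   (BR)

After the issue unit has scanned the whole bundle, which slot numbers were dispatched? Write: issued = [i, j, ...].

(0) want 1×ALU +1rd +1wr — yes → AL1|MU2|ME1|BR1|rd3|wr2
(1) want 1×ALU +2rd +1wr — WAW → AL1|MU2|ME1|BR1|rd3|wr2
(2) want 1×ALU +2rd +1wr — yes → AL0|MU2|ME1|BR1|rd1|wr1
(3) want 1×ALU +2rd +1wr — FU → AL0|MU2|ME1|BR1|rd1|wr1
(4) want 1×BR +1rd +0wr — yes → AL0|MU2|ME1|BR0|rd0|wr1
(5) want 1×BR +0rd +0wr — FU → AL0|MU2|ME1|BR0|rd0|wr1

issued = [0, 2, 4]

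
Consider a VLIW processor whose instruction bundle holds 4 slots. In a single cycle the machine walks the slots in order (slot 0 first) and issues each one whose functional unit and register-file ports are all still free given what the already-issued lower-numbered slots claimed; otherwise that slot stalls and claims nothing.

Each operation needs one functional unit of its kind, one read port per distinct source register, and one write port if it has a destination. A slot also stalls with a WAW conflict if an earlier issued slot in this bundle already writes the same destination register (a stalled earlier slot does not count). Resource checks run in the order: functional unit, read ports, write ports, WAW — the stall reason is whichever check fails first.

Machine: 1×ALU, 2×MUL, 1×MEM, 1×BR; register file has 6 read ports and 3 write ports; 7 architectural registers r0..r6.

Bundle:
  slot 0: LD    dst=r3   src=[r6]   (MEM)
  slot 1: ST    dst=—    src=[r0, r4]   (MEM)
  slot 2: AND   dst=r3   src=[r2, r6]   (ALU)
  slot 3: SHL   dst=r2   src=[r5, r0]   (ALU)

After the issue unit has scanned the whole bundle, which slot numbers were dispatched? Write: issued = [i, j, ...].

issued = [0, 3]

  0. MEM→r3 ⇒ go  {1A/2Mu/0Ld/1B | 5r 2w}
  1. MEM ⇒ no(FU)  {1A/2Mu/0Ld/1B | 5r 2w}
  2. ALU→r3 ⇒ no(WAW)  {1A/2Mu/0Ld/1B | 5r 2w}
  3. ALU→r2 ⇒ go  {0A/2Mu/0Ld/1B | 3r 1w}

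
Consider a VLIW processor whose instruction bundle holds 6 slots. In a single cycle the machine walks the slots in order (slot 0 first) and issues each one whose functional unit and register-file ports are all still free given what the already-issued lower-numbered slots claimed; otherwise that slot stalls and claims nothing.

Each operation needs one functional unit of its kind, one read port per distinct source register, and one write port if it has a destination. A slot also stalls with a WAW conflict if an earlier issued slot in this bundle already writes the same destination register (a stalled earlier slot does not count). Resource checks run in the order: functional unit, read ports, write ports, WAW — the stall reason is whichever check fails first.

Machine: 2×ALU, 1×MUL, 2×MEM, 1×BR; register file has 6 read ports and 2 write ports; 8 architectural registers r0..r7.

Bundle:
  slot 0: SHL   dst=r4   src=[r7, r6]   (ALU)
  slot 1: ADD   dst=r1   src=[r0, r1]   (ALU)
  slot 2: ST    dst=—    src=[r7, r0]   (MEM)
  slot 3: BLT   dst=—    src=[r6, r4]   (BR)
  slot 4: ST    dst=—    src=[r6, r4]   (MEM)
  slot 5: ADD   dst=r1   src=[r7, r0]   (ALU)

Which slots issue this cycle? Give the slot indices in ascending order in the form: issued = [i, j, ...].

issued = [0, 1, 2]

(0) want 1×ALU +2rd +1wr — yes → AL1|MU1|ME2|BR1|rd4|wr1
(1) want 1×ALU +2rd +1wr — yes → AL0|MU1|ME2|BR1|rd2|wr0
(2) want 1×MEM +2rd +0wr — yes → AL0|MU1|ME1|BR1|rd0|wr0
(3) want 1×BR +2rd +0wr — RD_PORT → AL0|MU1|ME1|BR1|rd0|wr0
(4) want 1×MEM +2rd +0wr — RD_PORT → AL0|MU1|ME1|BR1|rd0|wr0
(5) want 1×ALU +2rd +1wr — FU → AL0|MU1|ME1|BR1|rd0|wr0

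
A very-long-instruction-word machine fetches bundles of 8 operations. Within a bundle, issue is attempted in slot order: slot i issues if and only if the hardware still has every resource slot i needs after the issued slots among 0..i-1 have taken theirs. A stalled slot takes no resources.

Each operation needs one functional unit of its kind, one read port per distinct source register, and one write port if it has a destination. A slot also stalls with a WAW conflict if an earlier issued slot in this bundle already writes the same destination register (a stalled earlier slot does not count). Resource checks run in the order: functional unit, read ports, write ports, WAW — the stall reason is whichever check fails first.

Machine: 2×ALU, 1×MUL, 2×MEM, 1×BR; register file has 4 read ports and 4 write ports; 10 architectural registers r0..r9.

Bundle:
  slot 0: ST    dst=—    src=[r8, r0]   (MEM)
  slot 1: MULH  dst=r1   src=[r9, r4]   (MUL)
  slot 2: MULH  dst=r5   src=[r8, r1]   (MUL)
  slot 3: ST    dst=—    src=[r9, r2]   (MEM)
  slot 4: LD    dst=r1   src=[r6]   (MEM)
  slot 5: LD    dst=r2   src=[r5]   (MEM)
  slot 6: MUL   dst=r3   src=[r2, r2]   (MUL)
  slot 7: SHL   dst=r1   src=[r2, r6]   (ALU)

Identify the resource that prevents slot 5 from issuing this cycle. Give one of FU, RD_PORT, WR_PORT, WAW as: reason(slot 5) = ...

[0] MEM needs rd=2 wr=0: ok; after: ALU=2 MUL=1 MEM=1 BR=1, R=2, W=4
[1] MUL needs rd=2 wr=1: ok; after: ALU=2 MUL=0 MEM=1 BR=1, R=0, W=3
[2] MUL needs rd=2 wr=1: FU; after: ALU=2 MUL=0 MEM=1 BR=1, R=0, W=3
[3] MEM needs rd=2 wr=0: RD_PORT; after: ALU=2 MUL=0 MEM=1 BR=1, R=0, W=3
[4] MEM needs rd=1 wr=1: RD_PORT; after: ALU=2 MUL=0 MEM=1 BR=1, R=0, W=3
[5] MEM needs rd=1 wr=1: RD_PORT; after: ALU=2 MUL=0 MEM=1 BR=1, R=0, W=3
[6] MUL needs rd=1 wr=1: FU; after: ALU=2 MUL=0 MEM=1 BR=1, R=0, W=3
[7] ALU needs rd=2 wr=1: RD_PORT; after: ALU=2 MUL=0 MEM=1 BR=1, R=0, W=3

reason(slot 5) = RD_PORT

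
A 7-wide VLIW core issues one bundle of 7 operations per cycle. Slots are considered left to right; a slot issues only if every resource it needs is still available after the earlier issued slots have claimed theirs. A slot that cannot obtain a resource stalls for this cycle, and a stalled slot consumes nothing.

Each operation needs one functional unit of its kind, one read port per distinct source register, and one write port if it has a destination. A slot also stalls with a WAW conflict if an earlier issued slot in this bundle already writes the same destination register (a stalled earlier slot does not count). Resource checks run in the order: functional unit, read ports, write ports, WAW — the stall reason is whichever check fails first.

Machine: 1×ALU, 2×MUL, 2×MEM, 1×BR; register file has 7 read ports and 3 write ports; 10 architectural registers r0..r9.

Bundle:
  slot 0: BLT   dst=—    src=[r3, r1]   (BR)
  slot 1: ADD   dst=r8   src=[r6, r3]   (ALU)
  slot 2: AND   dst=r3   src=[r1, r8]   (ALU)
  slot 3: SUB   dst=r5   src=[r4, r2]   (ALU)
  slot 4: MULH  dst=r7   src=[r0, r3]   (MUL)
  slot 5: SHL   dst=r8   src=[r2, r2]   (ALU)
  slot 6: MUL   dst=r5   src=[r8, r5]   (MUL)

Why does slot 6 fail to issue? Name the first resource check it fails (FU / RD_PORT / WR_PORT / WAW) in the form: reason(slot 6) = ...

  0. BR ⇒ go  {1A/2Mu/2Ld/0B | 5r 3w}
  1. ALU→r8 ⇒ go  {0A/2Mu/2Ld/0B | 3r 2w}
  2. ALU→r3 ⇒ no(FU)  {0A/2Mu/2Ld/0B | 3r 2w}
  3. ALU→r5 ⇒ no(FU)  {0A/2Mu/2Ld/0B | 3r 2w}
  4. MUL→r7 ⇒ go  {0A/1Mu/2Ld/0B | 1r 1w}
  5. ALU→r8 ⇒ no(FU)  {0A/1Mu/2Ld/0B | 1r 1w}
  6. MUL→r5 ⇒ no(RD_PORT)  {0A/1Mu/2Ld/0B | 1r 1w}

reason(slot 6) = RD_PORT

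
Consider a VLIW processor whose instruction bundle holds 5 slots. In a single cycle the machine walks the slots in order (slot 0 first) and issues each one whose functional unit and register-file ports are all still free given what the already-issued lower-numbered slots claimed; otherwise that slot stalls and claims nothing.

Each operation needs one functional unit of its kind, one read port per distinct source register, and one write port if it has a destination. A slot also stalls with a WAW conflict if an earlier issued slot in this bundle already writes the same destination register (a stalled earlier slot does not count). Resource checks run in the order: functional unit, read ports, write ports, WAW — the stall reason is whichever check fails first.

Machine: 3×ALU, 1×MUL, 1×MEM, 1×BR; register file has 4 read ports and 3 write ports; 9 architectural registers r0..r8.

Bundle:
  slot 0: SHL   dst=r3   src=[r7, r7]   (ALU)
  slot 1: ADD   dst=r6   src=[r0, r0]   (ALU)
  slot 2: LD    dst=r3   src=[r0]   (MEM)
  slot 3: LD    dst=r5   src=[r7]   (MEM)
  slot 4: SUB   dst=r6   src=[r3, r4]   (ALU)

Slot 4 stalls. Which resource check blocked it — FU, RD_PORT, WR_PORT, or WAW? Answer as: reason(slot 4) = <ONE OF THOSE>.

  0. ALU→r3 ⇒ go  {2A/1Mu/1Ld/1B | 3r 2w}
  1. ALU→r6 ⇒ go  {1A/1Mu/1Ld/1B | 2r 1w}
  2. MEM→r3 ⇒ no(WAW)  {1A/1Mu/1Ld/1B | 2r 1w}
  3. MEM→r5 ⇒ go  {1A/1Mu/0Ld/1B | 1r 0w}
  4. ALU→r6 ⇒ no(RD_PORT)  {1A/1Mu/0Ld/1B | 1r 0w}

reason(slot 4) = RD_PORT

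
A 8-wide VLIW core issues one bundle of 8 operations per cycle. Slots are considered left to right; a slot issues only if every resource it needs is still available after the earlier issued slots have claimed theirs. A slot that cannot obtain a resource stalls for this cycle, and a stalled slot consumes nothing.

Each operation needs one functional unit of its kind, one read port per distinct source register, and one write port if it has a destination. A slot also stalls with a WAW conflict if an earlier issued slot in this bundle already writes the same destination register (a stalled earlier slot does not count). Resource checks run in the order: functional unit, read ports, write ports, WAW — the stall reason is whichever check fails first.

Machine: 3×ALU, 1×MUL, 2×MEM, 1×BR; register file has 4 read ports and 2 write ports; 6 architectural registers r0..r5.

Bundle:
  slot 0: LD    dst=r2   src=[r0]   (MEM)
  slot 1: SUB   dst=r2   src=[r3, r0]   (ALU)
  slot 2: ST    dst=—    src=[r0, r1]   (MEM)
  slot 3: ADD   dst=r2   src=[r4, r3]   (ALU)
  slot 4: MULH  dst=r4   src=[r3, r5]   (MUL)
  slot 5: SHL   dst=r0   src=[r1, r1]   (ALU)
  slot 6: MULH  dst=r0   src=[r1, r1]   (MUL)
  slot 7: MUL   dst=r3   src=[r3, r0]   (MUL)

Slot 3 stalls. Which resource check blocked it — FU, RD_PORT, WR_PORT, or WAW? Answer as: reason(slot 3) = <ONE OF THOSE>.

reason(slot 3) = RD_PORT

#0 MEM src=r0 dispatched  <A:3 Mu:1 Ld:1 B:1 rd:3 wr:1>
#1 ALU src=r3,r0 held:WAW  <A:3 Mu:1 Ld:1 B:1 rd:3 wr:1>
#2 MEM src=r0,r1 dispatched  <A:3 Mu:1 Ld:0 B:1 rd:1 wr:1>
#3 ALU src=r4,r3 held:RD_PORT  <A:3 Mu:1 Ld:0 B:1 rd:1 wr:1>
#4 MUL src=r3,r5 held:RD_PORT  <A:3 Mu:1 Ld:0 B:1 rd:1 wr:1>
#5 ALU src=r1,r1 dispatched  <A:2 Mu:1 Ld:0 B:1 rd:0 wr:0>
#6 MUL src=r1,r1 held:RD_PORT  <A:2 Mu:1 Ld:0 B:1 rd:0 wr:0>
#7 MUL src=r3,r0 held:RD_PORT  <A:2 Mu:1 Ld:0 B:1 rd:0 wr:0>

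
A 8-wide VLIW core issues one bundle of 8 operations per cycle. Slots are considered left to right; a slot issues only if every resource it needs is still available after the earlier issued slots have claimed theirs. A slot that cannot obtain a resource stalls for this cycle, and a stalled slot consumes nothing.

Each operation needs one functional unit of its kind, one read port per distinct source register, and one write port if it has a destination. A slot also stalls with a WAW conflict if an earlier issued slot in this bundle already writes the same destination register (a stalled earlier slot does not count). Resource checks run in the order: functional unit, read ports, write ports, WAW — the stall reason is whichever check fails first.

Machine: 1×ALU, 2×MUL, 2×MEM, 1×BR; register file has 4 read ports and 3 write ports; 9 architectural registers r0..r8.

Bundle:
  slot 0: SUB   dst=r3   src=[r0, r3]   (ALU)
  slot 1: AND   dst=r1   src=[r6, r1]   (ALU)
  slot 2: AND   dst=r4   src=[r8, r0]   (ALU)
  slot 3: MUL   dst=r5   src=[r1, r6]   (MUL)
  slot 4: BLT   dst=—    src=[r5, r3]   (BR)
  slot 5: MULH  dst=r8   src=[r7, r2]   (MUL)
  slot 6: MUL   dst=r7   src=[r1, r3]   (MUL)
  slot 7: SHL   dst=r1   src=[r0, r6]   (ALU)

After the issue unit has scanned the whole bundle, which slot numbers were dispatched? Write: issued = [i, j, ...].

  0. ALU→r3 ⇒ go  {0A/2Mu/2Ld/1B | 2r 2w}
  1. ALU→r1 ⇒ no(FU)  {0A/2Mu/2Ld/1B | 2r 2w}
  2. ALU→r4 ⇒ no(FU)  {0A/2Mu/2Ld/1B | 2r 2w}
  3. MUL→r5 ⇒ go  {0A/1Mu/2Ld/1B | 0r 1w}
  4. BR ⇒ no(RD_PORT)  {0A/1Mu/2Ld/1B | 0r 1w}
  5. MUL→r8 ⇒ no(RD_PORT)  {0A/1Mu/2Ld/1B | 0r 1w}
  6. MUL→r7 ⇒ no(RD_PORT)  {0A/1Mu/2Ld/1B | 0r 1w}
  7. ALU→r1 ⇒ no(FU)  {0A/1Mu/2Ld/1B | 0r 1w}

issued = [0, 3]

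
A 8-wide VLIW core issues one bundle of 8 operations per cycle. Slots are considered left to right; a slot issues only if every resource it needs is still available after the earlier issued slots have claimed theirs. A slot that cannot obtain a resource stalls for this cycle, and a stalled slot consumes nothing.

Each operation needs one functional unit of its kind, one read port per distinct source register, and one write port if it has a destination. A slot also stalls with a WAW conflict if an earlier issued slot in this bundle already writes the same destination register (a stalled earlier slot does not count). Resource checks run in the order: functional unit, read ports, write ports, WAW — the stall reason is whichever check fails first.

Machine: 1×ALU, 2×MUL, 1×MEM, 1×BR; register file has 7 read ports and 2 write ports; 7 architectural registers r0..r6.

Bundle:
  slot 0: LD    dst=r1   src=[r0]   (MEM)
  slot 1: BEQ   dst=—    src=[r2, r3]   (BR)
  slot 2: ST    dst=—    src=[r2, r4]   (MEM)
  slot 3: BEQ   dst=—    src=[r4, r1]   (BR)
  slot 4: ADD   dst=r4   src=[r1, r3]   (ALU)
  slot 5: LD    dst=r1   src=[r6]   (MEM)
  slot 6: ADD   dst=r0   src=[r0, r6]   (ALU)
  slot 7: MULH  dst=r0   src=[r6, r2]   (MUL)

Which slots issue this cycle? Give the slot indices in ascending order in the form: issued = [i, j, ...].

slot 0 (MEM): ISSUE — free A1,Mu2,Ld0,B1 rp6 wp1
slot 1 (BR): ISSUE — free A1,Mu2,Ld0,B0 rp4 wp1
slot 2 (MEM): stall FU — free A1,Mu2,Ld0,B0 rp4 wp1
slot 3 (BR): stall FU — free A1,Mu2,Ld0,B0 rp4 wp1
slot 4 (ALU): ISSUE — free A0,Mu2,Ld0,B0 rp2 wp0
slot 5 (MEM): stall FU — free A0,Mu2,Ld0,B0 rp2 wp0
slot 6 (ALU): stall FU — free A0,Mu2,Ld0,B0 rp2 wp0
slot 7 (MUL): stall WR_PORT — free A0,Mu2,Ld0,B0 rp2 wp0

issued = [0, 1, 4]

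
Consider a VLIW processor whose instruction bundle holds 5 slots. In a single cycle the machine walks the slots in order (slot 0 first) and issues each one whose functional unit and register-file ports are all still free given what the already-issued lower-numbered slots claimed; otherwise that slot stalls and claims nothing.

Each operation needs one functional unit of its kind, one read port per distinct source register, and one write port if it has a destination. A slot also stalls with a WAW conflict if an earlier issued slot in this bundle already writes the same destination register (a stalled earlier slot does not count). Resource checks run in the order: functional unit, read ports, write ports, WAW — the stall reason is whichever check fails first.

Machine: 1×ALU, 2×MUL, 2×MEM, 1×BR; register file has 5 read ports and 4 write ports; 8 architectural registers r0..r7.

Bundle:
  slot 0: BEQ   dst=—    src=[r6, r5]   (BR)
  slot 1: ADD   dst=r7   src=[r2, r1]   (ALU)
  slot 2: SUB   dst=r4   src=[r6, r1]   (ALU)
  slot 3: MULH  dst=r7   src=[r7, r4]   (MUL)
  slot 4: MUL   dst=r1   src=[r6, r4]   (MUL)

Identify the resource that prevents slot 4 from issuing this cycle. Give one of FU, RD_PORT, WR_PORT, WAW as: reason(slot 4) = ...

(0) want 1×BR +2rd +0wr — yes → AL1|MU2|ME2|BR0|rd3|wr4
(1) want 1×ALU +2rd +1wr — yes → AL0|MU2|ME2|BR0|rd1|wr3
(2) want 1×ALU +2rd +1wr — FU → AL0|MU2|ME2|BR0|rd1|wr3
(3) want 1×MUL +2rd +1wr — RD_PORT → AL0|MU2|ME2|BR0|rd1|wr3
(4) want 1×MUL +2rd +1wr — RD_PORT → AL0|MU2|ME2|BR0|rd1|wr3

reason(slot 4) = RD_PORT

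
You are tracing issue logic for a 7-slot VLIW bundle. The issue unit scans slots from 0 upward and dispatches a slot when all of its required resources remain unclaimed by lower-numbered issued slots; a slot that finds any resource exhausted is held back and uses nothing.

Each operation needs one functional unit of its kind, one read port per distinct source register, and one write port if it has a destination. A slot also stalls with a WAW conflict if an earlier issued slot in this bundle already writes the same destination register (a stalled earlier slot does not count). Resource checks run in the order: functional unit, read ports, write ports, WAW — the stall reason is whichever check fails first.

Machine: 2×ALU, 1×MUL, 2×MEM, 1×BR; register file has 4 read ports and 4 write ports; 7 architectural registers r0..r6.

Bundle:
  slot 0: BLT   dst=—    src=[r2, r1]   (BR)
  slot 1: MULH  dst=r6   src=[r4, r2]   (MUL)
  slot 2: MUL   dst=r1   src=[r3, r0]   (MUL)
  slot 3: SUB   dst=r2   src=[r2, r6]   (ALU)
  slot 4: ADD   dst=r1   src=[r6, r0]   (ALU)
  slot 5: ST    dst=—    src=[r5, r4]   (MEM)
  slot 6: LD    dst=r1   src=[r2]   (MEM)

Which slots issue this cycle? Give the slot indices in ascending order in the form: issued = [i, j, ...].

issued = [0, 1]

#0 BR src=r2,r1 dispatched  <A:2 Mu:1 Ld:2 B:0 rd:2 wr:4>
#1 MUL src=r4,r2 dispatched  <A:2 Mu:0 Ld:2 B:0 rd:0 wr:3>
#2 MUL src=r3,r0 held:FU  <A:2 Mu:0 Ld:2 B:0 rd:0 wr:3>
#3 ALU src=r2,r6 held:RD_PORT  <A:2 Mu:0 Ld:2 B:0 rd:0 wr:3>
#4 ALU src=r6,r0 held:RD_PORT  <A:2 Mu:0 Ld:2 B:0 rd:0 wr:3>
#5 MEM src=r5,r4 held:RD_PORT  <A:2 Mu:0 Ld:2 B:0 rd:0 wr:3>
#6 MEM src=r2 held:RD_PORT  <A:2 Mu:0 Ld:2 B:0 rd:0 wr:3>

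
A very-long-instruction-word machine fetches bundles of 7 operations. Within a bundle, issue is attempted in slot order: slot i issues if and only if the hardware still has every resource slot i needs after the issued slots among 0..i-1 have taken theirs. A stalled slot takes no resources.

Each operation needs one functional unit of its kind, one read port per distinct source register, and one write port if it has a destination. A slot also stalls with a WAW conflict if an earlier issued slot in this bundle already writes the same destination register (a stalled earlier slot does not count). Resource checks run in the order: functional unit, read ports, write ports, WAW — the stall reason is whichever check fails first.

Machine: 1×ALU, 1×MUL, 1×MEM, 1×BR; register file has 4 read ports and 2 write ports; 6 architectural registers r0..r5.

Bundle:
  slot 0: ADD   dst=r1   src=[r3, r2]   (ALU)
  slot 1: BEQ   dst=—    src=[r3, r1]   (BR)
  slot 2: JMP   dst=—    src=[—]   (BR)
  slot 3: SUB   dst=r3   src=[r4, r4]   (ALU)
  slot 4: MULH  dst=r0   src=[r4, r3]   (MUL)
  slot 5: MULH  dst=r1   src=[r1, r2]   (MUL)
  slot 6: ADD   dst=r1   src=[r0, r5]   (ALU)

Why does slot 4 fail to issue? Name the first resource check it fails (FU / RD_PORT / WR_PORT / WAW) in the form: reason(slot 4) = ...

  0. ALU→r1 ⇒ go  {0A/1Mu/1Ld/1B | 2r 1w}
  1. BR ⇒ go  {0A/1Mu/1Ld/0B | 0r 1w}
  2. BR ⇒ no(FU)  {0A/1Mu/1Ld/0B | 0r 1w}
  3. ALU→r3 ⇒ no(FU)  {0A/1Mu/1Ld/0B | 0r 1w}
  4. MUL→r0 ⇒ no(RD_PORT)  {0A/1Mu/1Ld/0B | 0r 1w}
  5. MUL→r1 ⇒ no(RD_PORT)  {0A/1Mu/1Ld/0B | 0r 1w}
  6. ALU→r1 ⇒ no(FU)  {0A/1Mu/1Ld/0B | 0r 1w}

reason(slot 4) = RD_PORT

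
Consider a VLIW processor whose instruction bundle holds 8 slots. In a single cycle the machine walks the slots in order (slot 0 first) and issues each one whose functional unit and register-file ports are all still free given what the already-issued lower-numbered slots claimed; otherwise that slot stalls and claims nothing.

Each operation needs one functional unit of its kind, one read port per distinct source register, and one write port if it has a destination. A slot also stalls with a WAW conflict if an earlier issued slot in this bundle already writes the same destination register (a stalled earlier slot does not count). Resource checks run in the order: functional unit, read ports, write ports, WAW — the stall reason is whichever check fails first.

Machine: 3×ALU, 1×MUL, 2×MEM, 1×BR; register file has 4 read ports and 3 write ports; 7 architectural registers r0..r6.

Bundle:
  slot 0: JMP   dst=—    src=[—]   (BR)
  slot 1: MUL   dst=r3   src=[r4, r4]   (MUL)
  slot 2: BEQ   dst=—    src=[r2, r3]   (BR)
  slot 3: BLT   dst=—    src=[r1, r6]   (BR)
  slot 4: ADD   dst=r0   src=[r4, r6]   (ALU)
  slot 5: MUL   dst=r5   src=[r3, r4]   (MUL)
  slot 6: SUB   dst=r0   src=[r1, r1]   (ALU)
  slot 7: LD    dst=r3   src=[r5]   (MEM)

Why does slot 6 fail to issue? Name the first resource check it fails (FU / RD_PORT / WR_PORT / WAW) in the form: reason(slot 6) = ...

reason(slot 6) = WAW

[0] BR needs rd=0 wr=0: ok; after: ALU=3 MUL=1 MEM=2 BR=0, R=4, W=3
[1] MUL needs rd=1 wr=1: ok; after: ALU=3 MUL=0 MEM=2 BR=0, R=3, W=2
[2] BR needs rd=2 wr=0: FU; after: ALU=3 MUL=0 MEM=2 BR=0, R=3, W=2
[3] BR needs rd=2 wr=0: FU; after: ALU=3 MUL=0 MEM=2 BR=0, R=3, W=2
[4] ALU needs rd=2 wr=1: ok; after: ALU=2 MUL=0 MEM=2 BR=0, R=1, W=1
[5] MUL needs rd=2 wr=1: FU; after: ALU=2 MUL=0 MEM=2 BR=0, R=1, W=1
[6] ALU needs rd=1 wr=1: WAW; after: ALU=2 MUL=0 MEM=2 BR=0, R=1, W=1
[7] MEM needs rd=1 wr=1: WAW; after: ALU=2 MUL=0 MEM=2 BR=0, R=1, W=1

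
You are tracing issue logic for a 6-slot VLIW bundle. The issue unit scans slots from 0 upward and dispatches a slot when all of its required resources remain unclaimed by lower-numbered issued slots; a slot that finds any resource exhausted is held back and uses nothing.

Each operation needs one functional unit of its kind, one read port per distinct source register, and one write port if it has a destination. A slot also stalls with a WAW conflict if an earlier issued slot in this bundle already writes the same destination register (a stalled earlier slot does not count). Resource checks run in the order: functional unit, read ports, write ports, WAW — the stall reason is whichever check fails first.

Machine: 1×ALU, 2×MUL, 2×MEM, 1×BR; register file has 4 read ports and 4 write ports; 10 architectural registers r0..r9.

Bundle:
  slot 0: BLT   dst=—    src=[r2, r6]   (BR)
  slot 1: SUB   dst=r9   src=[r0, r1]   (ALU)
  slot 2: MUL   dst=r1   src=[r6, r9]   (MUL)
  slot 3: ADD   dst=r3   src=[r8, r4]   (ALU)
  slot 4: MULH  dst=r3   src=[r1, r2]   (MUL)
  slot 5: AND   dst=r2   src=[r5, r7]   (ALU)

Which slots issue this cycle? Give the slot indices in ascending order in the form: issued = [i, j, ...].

issued = [0, 1]

[0] BR needs rd=2 wr=0: ok; after: ALU=1 MUL=2 MEM=2 BR=0, R=2, W=4
[1] ALU needs rd=2 wr=1: ok; after: ALU=0 MUL=2 MEM=2 BR=0, R=0, W=3
[2] MUL needs rd=2 wr=1: RD_PORT; after: ALU=0 MUL=2 MEM=2 BR=0, R=0, W=3
[3] ALU needs rd=2 wr=1: FU; after: ALU=0 MUL=2 MEM=2 BR=0, R=0, W=3
[4] MUL needs rd=2 wr=1: RD_PORT; after: ALU=0 MUL=2 MEM=2 BR=0, R=0, W=3
[5] ALU needs rd=2 wr=1: FU; after: ALU=0 MUL=2 MEM=2 BR=0, R=0, W=3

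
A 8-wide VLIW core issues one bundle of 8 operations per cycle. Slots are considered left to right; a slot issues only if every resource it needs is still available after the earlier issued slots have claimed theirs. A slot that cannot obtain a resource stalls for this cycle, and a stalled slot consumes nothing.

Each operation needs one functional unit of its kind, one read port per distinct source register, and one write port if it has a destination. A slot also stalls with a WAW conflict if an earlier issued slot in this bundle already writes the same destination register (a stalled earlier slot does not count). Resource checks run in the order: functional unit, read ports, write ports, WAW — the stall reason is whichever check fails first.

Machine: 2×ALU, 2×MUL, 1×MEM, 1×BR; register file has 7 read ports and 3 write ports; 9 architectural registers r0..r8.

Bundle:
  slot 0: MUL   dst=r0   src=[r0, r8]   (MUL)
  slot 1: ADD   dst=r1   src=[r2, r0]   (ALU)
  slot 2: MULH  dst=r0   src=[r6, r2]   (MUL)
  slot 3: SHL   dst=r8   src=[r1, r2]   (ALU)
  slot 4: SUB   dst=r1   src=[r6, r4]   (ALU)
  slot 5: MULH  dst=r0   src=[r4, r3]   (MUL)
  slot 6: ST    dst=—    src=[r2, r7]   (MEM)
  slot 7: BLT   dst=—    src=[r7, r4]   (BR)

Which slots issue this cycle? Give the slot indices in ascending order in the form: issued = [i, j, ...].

(0) want 1×MUL +2rd +1wr — yes → AL2|MU1|ME1|BR1|rd5|wr2
(1) want 1×ALU +2rd +1wr — yes → AL1|MU1|ME1|BR1|rd3|wr1
(2) want 1×MUL +2rd +1wr — WAW → AL1|MU1|ME1|BR1|rd3|wr1
(3) want 1×ALU +2rd +1wr — yes → AL0|MU1|ME1|BR1|rd1|wr0
(4) want 1×ALU +2rd +1wr — FU → AL0|MU1|ME1|BR1|rd1|wr0
(5) want 1×MUL +2rd +1wr — RD_PORT → AL0|MU1|ME1|BR1|rd1|wr0
(6) want 1×MEM +2rd +0wr — RD_PORT → AL0|MU1|ME1|BR1|rd1|wr0
(7) want 1×BR +2rd +0wr — RD_PORT → AL0|MU1|ME1|BR1|rd1|wr0

issued = [0, 1, 3]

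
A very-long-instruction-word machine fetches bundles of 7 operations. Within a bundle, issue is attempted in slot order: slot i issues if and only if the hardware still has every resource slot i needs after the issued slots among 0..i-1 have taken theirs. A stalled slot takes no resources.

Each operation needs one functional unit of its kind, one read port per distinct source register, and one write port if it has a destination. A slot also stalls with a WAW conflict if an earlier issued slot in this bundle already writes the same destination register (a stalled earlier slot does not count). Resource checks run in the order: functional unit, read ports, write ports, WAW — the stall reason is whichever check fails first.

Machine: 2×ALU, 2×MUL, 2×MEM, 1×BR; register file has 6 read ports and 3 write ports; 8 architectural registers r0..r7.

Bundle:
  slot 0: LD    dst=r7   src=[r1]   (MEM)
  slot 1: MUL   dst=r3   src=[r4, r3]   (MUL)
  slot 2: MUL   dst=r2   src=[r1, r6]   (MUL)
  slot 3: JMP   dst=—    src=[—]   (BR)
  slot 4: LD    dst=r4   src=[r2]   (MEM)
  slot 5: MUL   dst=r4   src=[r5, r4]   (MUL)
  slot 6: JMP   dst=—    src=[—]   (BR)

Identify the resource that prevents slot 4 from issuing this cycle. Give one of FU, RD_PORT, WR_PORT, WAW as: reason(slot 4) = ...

  0. MEM→r7 ⇒ go  {2A/2Mu/1Ld/1B | 5r 2w}
  1. MUL→r3 ⇒ go  {2A/1Mu/1Ld/1B | 3r 1w}
  2. MUL→r2 ⇒ go  {2A/0Mu/1Ld/1B | 1r 0w}
  3. BR ⇒ go  {2A/0Mu/1Ld/0B | 1r 0w}
  4. MEM→r4 ⇒ no(WR_PORT)  {2A/0Mu/1Ld/0B | 1r 0w}
  5. MUL→r4 ⇒ no(FU)  {2A/0Mu/1Ld/0B | 1r 0w}
  6. BR ⇒ no(FU)  {2A/0Mu/1Ld/0B | 1r 0w}

reason(slot 4) = WR_PORT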